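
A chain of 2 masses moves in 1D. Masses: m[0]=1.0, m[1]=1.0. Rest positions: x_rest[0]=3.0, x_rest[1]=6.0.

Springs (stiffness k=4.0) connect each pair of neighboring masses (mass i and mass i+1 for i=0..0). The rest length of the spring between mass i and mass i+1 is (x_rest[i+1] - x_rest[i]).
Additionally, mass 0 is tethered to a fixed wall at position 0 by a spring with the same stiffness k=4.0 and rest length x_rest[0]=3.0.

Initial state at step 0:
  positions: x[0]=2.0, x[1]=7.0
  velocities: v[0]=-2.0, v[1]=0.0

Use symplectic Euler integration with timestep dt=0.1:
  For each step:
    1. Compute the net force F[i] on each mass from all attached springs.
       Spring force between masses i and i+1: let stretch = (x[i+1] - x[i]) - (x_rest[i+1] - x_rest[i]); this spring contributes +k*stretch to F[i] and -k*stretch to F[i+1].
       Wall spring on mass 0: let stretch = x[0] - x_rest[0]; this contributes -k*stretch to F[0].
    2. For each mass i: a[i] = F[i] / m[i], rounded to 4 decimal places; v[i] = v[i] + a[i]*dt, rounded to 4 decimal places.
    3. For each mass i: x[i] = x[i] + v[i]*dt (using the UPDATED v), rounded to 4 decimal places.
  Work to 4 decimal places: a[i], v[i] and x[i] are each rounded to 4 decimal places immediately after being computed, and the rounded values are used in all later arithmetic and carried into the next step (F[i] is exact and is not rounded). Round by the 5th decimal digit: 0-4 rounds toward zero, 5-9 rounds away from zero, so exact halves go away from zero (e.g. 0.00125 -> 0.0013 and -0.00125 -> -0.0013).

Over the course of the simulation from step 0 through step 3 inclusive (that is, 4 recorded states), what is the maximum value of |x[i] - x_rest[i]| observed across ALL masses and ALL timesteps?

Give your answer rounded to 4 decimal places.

Answer: 1.0800

Derivation:
Step 0: x=[2.0000 7.0000] v=[-2.0000 0.0000]
Step 1: x=[1.9200 6.9200] v=[-0.8000 -0.8000]
Step 2: x=[1.9632 6.7600] v=[0.4320 -1.6000]
Step 3: x=[2.1197 6.5281] v=[1.5654 -2.3187]
Max displacement = 1.0800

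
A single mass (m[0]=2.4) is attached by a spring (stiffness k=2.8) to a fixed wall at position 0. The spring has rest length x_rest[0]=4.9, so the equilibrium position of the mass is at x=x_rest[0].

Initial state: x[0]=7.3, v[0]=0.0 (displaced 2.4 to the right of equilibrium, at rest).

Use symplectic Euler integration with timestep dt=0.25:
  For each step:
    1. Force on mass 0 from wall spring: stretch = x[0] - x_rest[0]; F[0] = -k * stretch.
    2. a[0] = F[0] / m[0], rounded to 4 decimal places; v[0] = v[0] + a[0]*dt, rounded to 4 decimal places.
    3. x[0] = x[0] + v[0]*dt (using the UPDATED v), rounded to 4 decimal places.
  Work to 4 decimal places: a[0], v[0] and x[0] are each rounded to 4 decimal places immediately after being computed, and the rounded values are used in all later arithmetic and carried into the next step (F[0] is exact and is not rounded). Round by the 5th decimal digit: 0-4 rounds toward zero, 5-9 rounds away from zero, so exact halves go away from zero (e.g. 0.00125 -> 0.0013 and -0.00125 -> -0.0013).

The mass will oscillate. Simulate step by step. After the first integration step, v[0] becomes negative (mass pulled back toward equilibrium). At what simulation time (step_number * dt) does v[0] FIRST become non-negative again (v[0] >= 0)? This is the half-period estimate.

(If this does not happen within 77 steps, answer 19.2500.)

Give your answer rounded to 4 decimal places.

Step 0: x=[7.3000] v=[0.0000]
Step 1: x=[7.1250] v=[-0.7000]
Step 2: x=[6.7878] v=[-1.3490]
Step 3: x=[6.3129] v=[-1.8996]
Step 4: x=[5.7350] v=[-2.3117]
Step 5: x=[5.0962] v=[-2.5553]
Step 6: x=[4.4431] v=[-2.6125]
Step 7: x=[3.8233] v=[-2.4792]
Step 8: x=[3.2820] v=[-2.1652]
Step 9: x=[2.8587] v=[-1.6933]
Step 10: x=[2.5842] v=[-1.0979]
Step 11: x=[2.4786] v=[-0.4225]
Step 12: x=[2.5496] v=[0.2838]
First v>=0 after going negative at step 12, time=3.0000

Answer: 3.0000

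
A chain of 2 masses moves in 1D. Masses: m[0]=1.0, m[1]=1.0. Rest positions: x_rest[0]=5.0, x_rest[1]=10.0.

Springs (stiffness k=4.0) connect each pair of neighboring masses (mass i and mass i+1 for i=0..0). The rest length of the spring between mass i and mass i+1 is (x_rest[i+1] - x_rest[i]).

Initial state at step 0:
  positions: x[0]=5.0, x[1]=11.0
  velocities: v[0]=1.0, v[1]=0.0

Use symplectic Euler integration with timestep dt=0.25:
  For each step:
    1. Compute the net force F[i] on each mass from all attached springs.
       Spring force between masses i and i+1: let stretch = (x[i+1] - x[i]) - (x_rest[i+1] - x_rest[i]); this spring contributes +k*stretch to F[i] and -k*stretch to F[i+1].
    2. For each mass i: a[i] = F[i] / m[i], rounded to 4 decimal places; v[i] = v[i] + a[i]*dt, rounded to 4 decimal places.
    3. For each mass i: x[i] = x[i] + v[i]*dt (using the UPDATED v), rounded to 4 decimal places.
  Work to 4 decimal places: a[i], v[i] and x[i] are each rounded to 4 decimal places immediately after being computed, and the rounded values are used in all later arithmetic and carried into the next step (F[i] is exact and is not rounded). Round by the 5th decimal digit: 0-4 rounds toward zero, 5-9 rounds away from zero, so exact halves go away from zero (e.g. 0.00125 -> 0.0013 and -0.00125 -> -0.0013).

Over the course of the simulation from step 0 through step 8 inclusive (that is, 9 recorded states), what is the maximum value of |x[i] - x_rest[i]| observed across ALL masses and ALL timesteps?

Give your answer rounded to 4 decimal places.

Answer: 2.1203

Derivation:
Step 0: x=[5.0000 11.0000] v=[1.0000 0.0000]
Step 1: x=[5.5000 10.7500] v=[2.0000 -1.0000]
Step 2: x=[6.0625 10.4375] v=[2.2500 -1.2500]
Step 3: x=[6.4688 10.2813] v=[1.6250 -0.6250]
Step 4: x=[6.5782 10.4219] v=[0.4375 0.5625]
Step 5: x=[6.3985 10.8516] v=[-0.7188 1.7188]
Step 6: x=[6.0821 11.4180] v=[-1.2657 2.2657]
Step 7: x=[5.8497 11.9005] v=[-0.9298 1.9298]
Step 8: x=[5.8800 12.1203] v=[0.1210 0.8790]
Max displacement = 2.1203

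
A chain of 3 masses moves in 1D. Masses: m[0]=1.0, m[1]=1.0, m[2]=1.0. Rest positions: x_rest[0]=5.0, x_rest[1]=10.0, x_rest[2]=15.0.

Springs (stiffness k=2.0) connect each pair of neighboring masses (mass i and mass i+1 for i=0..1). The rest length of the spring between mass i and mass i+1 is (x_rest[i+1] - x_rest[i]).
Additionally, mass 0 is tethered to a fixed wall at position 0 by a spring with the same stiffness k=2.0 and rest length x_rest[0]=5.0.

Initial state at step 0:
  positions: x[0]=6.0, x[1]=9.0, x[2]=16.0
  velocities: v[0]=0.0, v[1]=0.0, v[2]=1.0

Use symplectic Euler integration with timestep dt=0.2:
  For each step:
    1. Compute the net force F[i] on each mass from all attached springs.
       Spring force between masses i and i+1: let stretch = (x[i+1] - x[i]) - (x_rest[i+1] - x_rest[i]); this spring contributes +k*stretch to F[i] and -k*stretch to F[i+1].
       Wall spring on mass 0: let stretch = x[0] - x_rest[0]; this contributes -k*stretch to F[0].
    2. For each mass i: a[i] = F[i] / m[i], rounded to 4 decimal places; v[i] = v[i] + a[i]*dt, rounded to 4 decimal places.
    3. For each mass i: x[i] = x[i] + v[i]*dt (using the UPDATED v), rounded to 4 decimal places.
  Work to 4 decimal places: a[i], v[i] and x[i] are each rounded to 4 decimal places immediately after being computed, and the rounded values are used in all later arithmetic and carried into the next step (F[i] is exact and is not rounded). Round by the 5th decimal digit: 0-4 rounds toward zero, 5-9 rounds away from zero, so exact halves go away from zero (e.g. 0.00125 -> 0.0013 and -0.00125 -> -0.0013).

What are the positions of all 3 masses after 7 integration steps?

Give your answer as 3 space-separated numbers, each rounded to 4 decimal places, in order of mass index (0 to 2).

Answer: 4.5614 11.6749 15.4585

Derivation:
Step 0: x=[6.0000 9.0000 16.0000] v=[0.0000 0.0000 1.0000]
Step 1: x=[5.7600 9.3200 16.0400] v=[-1.2000 1.6000 0.2000]
Step 2: x=[5.3440 9.8928 15.9424] v=[-2.0800 2.8640 -0.4880]
Step 3: x=[4.8644 10.5857 15.7608] v=[-2.3981 3.4643 -0.9078]
Step 4: x=[4.4533 11.2349 15.5652] v=[-2.0553 3.2458 -0.9778]
Step 5: x=[4.2285 11.6880 15.4232] v=[-1.1240 2.2653 -0.7099]
Step 6: x=[4.2622 11.8431 15.3824] v=[0.1684 0.7756 -0.2040]
Step 7: x=[4.5614 11.6749 15.4585] v=[1.4959 -0.8410 0.3803]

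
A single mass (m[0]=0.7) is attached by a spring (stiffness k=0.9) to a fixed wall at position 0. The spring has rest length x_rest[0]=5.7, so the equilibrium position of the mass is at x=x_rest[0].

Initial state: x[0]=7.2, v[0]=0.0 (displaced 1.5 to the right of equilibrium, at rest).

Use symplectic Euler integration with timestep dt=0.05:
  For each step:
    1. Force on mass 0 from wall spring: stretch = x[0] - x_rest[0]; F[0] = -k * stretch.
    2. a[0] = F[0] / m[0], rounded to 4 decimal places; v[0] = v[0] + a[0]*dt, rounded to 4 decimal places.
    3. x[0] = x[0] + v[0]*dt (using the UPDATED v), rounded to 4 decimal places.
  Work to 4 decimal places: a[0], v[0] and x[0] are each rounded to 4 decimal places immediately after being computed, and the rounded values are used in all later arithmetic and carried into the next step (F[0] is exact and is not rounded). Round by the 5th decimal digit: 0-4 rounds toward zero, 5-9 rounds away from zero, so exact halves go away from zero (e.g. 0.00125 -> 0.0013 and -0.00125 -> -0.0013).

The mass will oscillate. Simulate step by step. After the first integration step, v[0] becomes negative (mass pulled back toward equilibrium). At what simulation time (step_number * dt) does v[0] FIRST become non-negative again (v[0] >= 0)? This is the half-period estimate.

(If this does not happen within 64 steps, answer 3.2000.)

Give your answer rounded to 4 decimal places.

Answer: 2.8000

Derivation:
Step 0: x=[7.2000] v=[0.0000]
Step 1: x=[7.1952] v=[-0.0964]
Step 2: x=[7.1856] v=[-0.1925]
Step 3: x=[7.1712] v=[-0.2880]
Step 4: x=[7.1521] v=[-0.3826]
Step 5: x=[7.1283] v=[-0.4760]
Step 6: x=[7.0999] v=[-0.5678]
Step 7: x=[7.0670] v=[-0.6578]
Step 8: x=[7.0297] v=[-0.7457]
Step 9: x=[6.9881] v=[-0.8312]
Step 10: x=[6.9424] v=[-0.9140]
Step 11: x=[6.8927] v=[-0.9939]
Step 12: x=[6.8392] v=[-1.0706]
Step 13: x=[6.7820] v=[-1.1438]
Step 14: x=[6.7213] v=[-1.2134]
Step 15: x=[6.6573] v=[-1.2791]
Step 16: x=[6.5903] v=[-1.3406]
Step 17: x=[6.5204] v=[-1.3978]
Step 18: x=[6.4479] v=[-1.4505]
Step 19: x=[6.3730] v=[-1.4986]
Step 20: x=[6.2959] v=[-1.5419]
Step 21: x=[6.2169] v=[-1.5802]
Step 22: x=[6.1362] v=[-1.6134]
Step 23: x=[6.0541] v=[-1.6414]
Step 24: x=[5.9709] v=[-1.6642]
Step 25: x=[5.8868] v=[-1.6816]
Step 26: x=[5.8021] v=[-1.6936]
Step 27: x=[5.7171] v=[-1.7002]
Step 28: x=[5.6320] v=[-1.7013]
Step 29: x=[5.5472] v=[-1.6969]
Step 30: x=[5.4628] v=[-1.6871]
Step 31: x=[5.3792] v=[-1.6719]
Step 32: x=[5.2966] v=[-1.6513]
Step 33: x=[5.2153] v=[-1.6254]
Step 34: x=[5.1356] v=[-1.5942]
Step 35: x=[5.0577] v=[-1.5579]
Step 36: x=[4.9819] v=[-1.5166]
Step 37: x=[4.9084] v=[-1.4704]
Step 38: x=[4.8374] v=[-1.4195]
Step 39: x=[4.7692] v=[-1.3640]
Step 40: x=[4.7040] v=[-1.3042]
Step 41: x=[4.6420] v=[-1.2402]
Step 42: x=[4.5834] v=[-1.1722]
Step 43: x=[4.5284] v=[-1.1004]
Step 44: x=[4.4771] v=[-1.0251]
Step 45: x=[4.4298] v=[-0.9465]
Step 46: x=[4.3866] v=[-0.8648]
Step 47: x=[4.3476] v=[-0.7804]
Step 48: x=[4.3129] v=[-0.6935]
Step 49: x=[4.2827] v=[-0.6043]
Step 50: x=[4.2570] v=[-0.5132]
Step 51: x=[4.2360] v=[-0.4204]
Step 52: x=[4.2197] v=[-0.3263]
Step 53: x=[4.2081] v=[-0.2311]
Step 54: x=[4.2013] v=[-0.1352]
Step 55: x=[4.1994] v=[-0.0389]
Step 56: x=[4.2023] v=[0.0576]
First v>=0 after going negative at step 56, time=2.8000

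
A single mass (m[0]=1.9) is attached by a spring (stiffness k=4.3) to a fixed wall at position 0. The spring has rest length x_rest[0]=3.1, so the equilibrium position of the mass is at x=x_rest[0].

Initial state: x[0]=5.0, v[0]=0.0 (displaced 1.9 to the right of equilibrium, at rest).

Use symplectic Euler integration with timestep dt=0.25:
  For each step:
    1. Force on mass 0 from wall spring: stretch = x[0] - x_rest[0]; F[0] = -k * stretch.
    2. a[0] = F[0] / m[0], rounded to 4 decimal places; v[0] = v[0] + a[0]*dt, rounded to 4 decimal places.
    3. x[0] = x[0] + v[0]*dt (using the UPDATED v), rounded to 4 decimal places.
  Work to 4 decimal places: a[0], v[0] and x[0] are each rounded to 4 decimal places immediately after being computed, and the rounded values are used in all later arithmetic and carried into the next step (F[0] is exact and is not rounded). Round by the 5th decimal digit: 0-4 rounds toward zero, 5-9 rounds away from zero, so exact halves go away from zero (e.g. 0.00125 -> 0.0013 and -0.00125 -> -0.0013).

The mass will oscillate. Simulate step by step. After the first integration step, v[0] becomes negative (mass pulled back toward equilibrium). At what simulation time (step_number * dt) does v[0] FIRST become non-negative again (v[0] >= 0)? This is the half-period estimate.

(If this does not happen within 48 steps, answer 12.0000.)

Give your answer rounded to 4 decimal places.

Step 0: x=[5.0000] v=[0.0000]
Step 1: x=[4.7313] v=[-1.0750]
Step 2: x=[4.2318] v=[-1.9980]
Step 3: x=[3.5722] v=[-2.6384]
Step 4: x=[2.8458] v=[-2.9056]
Step 5: x=[2.1554] v=[-2.7618]
Step 6: x=[1.5986] v=[-2.2274]
Step 7: x=[1.2541] v=[-1.3779]
Step 8: x=[1.1707] v=[-0.3335]
Step 9: x=[1.3602] v=[0.7581]
First v>=0 after going negative at step 9, time=2.2500

Answer: 2.2500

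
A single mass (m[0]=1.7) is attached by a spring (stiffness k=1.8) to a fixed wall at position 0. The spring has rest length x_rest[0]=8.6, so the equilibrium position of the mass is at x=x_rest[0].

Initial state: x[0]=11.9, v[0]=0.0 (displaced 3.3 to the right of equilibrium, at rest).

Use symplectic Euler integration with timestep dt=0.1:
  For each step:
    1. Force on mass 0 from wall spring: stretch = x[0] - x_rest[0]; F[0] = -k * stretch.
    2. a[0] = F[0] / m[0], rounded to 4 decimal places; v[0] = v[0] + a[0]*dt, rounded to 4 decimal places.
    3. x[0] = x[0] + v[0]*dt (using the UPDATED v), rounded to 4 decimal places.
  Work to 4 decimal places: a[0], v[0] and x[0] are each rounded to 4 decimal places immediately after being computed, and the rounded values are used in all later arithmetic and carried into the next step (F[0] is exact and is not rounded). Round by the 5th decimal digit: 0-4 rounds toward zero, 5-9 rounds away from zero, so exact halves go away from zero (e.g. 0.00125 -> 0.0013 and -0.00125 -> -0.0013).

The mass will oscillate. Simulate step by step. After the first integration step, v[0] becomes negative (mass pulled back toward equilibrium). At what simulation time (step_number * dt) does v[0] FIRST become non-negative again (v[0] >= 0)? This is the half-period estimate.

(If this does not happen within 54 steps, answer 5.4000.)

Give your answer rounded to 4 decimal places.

Answer: 3.1000

Derivation:
Step 0: x=[11.9000] v=[0.0000]
Step 1: x=[11.8651] v=[-0.3494]
Step 2: x=[11.7956] v=[-0.6951]
Step 3: x=[11.6923] v=[-1.0335]
Step 4: x=[11.5562] v=[-1.3609]
Step 5: x=[11.3888] v=[-1.6739]
Step 6: x=[11.1919] v=[-1.9692]
Step 7: x=[10.9675] v=[-2.2436]
Step 8: x=[10.7181] v=[-2.4943]
Step 9: x=[10.4462] v=[-2.7186]
Step 10: x=[10.1548] v=[-2.9141]
Step 11: x=[9.8469] v=[-3.0787]
Step 12: x=[9.5258] v=[-3.2107]
Step 13: x=[9.1949] v=[-3.3087]
Step 14: x=[8.8577] v=[-3.3717]
Step 15: x=[8.5178] v=[-3.3990]
Step 16: x=[8.1788] v=[-3.3903]
Step 17: x=[7.8442] v=[-3.3457]
Step 18: x=[7.5176] v=[-3.2657]
Step 19: x=[7.2025] v=[-3.1511]
Step 20: x=[6.9022] v=[-3.0031]
Step 21: x=[6.6199] v=[-2.8233]
Step 22: x=[6.3585] v=[-2.6136]
Step 23: x=[6.1209] v=[-2.3763]
Step 24: x=[5.9095] v=[-2.1138]
Step 25: x=[5.7266] v=[-1.8289]
Step 26: x=[5.5741] v=[-1.5247]
Step 27: x=[5.4537] v=[-1.2043]
Step 28: x=[5.3666] v=[-0.8712]
Step 29: x=[5.3137] v=[-0.5288]
Step 30: x=[5.2956] v=[-0.1808]
Step 31: x=[5.3125] v=[0.1691]
First v>=0 after going negative at step 31, time=3.1000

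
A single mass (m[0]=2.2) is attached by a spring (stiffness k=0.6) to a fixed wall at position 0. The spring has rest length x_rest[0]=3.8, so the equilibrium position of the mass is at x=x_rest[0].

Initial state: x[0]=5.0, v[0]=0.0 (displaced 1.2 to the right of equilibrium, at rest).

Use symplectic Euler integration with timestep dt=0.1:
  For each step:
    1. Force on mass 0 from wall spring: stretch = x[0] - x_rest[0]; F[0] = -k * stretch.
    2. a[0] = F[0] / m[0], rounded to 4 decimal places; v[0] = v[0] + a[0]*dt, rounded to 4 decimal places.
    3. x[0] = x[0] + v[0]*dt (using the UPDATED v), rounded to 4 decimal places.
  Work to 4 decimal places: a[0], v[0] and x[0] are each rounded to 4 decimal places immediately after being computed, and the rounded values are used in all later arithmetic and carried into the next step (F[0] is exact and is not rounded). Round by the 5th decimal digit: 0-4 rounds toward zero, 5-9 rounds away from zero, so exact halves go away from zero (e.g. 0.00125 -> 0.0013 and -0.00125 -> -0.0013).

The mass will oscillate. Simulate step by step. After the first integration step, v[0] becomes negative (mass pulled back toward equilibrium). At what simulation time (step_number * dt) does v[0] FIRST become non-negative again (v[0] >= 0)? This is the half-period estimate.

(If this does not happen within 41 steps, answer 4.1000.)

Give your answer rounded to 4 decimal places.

Answer: 4.1000

Derivation:
Step 0: x=[5.0000] v=[0.0000]
Step 1: x=[4.9967] v=[-0.0327]
Step 2: x=[4.9902] v=[-0.0653]
Step 3: x=[4.9804] v=[-0.0978]
Step 4: x=[4.9674] v=[-0.1300]
Step 5: x=[4.9512] v=[-0.1618]
Step 6: x=[4.9319] v=[-0.1932]
Step 7: x=[4.9095] v=[-0.2241]
Step 8: x=[4.8841] v=[-0.2544]
Step 9: x=[4.8557] v=[-0.2840]
Step 10: x=[4.8244] v=[-0.3128]
Step 11: x=[4.7903] v=[-0.3407]
Step 12: x=[4.7535] v=[-0.3677]
Step 13: x=[4.7141] v=[-0.3937]
Step 14: x=[4.6722] v=[-0.4186]
Step 15: x=[4.6280] v=[-0.4424]
Step 16: x=[4.5815] v=[-0.4650]
Step 17: x=[4.5329] v=[-0.4863]
Step 18: x=[4.4823] v=[-0.5063]
Step 19: x=[4.4298] v=[-0.5249]
Step 20: x=[4.3756] v=[-0.5421]
Step 21: x=[4.3198] v=[-0.5578]
Step 22: x=[4.2626] v=[-0.5720]
Step 23: x=[4.2041] v=[-0.5846]
Step 24: x=[4.1445] v=[-0.5956]
Step 25: x=[4.0840] v=[-0.6050]
Step 26: x=[4.0227] v=[-0.6128]
Step 27: x=[3.9608] v=[-0.6189]
Step 28: x=[3.8985] v=[-0.6233]
Step 29: x=[3.8359] v=[-0.6260]
Step 30: x=[3.7732] v=[-0.6270]
Step 31: x=[3.7106] v=[-0.6263]
Step 32: x=[3.6482] v=[-0.6239]
Step 33: x=[3.5862] v=[-0.6198]
Step 34: x=[3.5248] v=[-0.6140]
Step 35: x=[3.4642] v=[-0.6065]
Step 36: x=[3.4045] v=[-0.5973]
Step 37: x=[3.3459] v=[-0.5865]
Step 38: x=[3.2885] v=[-0.5741]
Step 39: x=[3.2325] v=[-0.5602]
Step 40: x=[3.1780] v=[-0.5447]
Step 41: x=[3.1252] v=[-0.5277]
v[0] did not become non-negative within 41 steps; using fallback time=4.1000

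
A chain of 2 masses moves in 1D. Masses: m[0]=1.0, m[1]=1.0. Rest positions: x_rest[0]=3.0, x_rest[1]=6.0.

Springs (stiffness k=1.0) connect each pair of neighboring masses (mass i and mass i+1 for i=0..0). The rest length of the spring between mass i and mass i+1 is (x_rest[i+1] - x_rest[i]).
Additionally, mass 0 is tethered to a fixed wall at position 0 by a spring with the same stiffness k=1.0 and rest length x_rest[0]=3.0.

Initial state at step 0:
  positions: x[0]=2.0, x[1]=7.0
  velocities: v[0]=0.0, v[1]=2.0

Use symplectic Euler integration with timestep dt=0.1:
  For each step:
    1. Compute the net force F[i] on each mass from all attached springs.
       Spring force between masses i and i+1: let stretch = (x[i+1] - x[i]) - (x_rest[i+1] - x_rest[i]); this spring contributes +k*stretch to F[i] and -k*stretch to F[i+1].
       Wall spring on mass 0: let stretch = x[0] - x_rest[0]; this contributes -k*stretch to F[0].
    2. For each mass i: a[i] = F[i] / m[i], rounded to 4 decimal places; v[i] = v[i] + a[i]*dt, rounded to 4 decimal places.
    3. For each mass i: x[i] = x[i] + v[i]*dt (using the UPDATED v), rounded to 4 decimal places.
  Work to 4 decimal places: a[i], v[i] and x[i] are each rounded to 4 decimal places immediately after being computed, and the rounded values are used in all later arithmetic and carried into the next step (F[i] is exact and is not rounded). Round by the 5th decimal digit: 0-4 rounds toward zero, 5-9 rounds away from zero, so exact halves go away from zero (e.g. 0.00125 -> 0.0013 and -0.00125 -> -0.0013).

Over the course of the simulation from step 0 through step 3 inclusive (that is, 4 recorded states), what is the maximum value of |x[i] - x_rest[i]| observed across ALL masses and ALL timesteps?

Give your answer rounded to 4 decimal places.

Step 0: x=[2.0000 7.0000] v=[0.0000 2.0000]
Step 1: x=[2.0300 7.1800] v=[0.3000 1.8000]
Step 2: x=[2.0912 7.3385] v=[0.6120 1.5850]
Step 3: x=[2.1840 7.4745] v=[0.9276 1.3603]
Max displacement = 1.4745

Answer: 1.4745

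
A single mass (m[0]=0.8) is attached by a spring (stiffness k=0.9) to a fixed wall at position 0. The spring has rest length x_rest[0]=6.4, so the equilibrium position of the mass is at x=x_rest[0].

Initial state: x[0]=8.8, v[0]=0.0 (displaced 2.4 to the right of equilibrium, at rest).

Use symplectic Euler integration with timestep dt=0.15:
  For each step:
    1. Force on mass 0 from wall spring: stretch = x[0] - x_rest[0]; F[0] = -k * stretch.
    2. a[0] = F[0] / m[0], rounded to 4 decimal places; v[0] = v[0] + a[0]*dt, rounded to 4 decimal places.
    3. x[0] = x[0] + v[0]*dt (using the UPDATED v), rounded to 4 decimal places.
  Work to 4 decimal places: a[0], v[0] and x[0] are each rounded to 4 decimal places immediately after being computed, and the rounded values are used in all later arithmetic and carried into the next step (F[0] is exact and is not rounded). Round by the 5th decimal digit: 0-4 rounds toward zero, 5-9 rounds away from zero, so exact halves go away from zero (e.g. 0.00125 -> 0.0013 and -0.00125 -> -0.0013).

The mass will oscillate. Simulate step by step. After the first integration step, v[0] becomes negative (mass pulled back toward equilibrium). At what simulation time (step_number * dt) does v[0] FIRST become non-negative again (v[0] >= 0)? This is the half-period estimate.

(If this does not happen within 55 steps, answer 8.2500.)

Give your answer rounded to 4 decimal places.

Step 0: x=[8.8000] v=[0.0000]
Step 1: x=[8.7393] v=[-0.4050]
Step 2: x=[8.6193] v=[-0.7998]
Step 3: x=[8.4432] v=[-1.1743]
Step 4: x=[8.2153] v=[-1.5191]
Step 5: x=[7.9415] v=[-1.8254]
Step 6: x=[7.6287] v=[-2.0855]
Step 7: x=[7.2848] v=[-2.2928]
Step 8: x=[6.9185] v=[-2.4421]
Step 9: x=[6.5391] v=[-2.5296]
Step 10: x=[6.1561] v=[-2.5531]
Step 11: x=[5.7793] v=[-2.5119]
Step 12: x=[5.4182] v=[-2.4072]
Step 13: x=[5.0820] v=[-2.2415]
Step 14: x=[4.7791] v=[-2.0191]
Step 15: x=[4.5173] v=[-1.7456]
Step 16: x=[4.3031] v=[-1.4279]
Step 17: x=[4.1420] v=[-1.0741]
Step 18: x=[4.0380] v=[-0.6931]
Step 19: x=[3.9938] v=[-0.2945]
Step 20: x=[4.0105] v=[0.1116]
First v>=0 after going negative at step 20, time=3.0000

Answer: 3.0000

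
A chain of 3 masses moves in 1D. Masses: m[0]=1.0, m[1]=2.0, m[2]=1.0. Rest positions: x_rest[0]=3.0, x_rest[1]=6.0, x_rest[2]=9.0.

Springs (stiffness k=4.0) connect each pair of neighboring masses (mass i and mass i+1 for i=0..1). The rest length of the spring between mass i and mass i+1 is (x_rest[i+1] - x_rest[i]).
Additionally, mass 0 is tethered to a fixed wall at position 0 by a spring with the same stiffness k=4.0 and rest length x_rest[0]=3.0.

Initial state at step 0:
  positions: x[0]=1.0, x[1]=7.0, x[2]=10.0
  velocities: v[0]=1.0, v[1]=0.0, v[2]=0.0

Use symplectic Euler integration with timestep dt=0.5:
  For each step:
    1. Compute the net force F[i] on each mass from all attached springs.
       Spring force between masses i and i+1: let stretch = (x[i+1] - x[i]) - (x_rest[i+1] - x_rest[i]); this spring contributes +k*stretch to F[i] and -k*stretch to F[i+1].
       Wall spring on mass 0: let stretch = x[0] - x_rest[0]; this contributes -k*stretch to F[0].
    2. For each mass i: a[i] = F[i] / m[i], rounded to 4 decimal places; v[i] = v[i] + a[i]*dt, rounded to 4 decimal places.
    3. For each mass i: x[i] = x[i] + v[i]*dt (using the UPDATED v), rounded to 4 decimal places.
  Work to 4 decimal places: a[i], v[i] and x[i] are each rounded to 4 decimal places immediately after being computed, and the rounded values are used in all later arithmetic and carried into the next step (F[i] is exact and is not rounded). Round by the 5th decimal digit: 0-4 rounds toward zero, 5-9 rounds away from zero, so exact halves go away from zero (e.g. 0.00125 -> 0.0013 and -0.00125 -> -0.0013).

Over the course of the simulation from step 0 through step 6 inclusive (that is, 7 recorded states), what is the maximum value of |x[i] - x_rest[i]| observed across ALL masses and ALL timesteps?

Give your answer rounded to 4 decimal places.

Answer: 3.5000

Derivation:
Step 0: x=[1.0000 7.0000 10.0000] v=[1.0000 0.0000 0.0000]
Step 1: x=[6.5000 5.5000 10.0000] v=[11.0000 -3.0000 0.0000]
Step 2: x=[4.5000 6.7500 8.5000] v=[-4.0000 2.5000 -3.0000]
Step 3: x=[0.2500 7.7500 8.2500] v=[-8.5000 2.0000 -0.5000]
Step 4: x=[3.2500 5.2500 10.5000] v=[6.0000 -5.0000 4.5000]
Step 5: x=[5.0000 4.3750 10.5000] v=[3.5000 -1.7500 0.0000]
Step 6: x=[1.1250 6.8750 7.3750] v=[-7.7500 5.0000 -6.2500]
Max displacement = 3.5000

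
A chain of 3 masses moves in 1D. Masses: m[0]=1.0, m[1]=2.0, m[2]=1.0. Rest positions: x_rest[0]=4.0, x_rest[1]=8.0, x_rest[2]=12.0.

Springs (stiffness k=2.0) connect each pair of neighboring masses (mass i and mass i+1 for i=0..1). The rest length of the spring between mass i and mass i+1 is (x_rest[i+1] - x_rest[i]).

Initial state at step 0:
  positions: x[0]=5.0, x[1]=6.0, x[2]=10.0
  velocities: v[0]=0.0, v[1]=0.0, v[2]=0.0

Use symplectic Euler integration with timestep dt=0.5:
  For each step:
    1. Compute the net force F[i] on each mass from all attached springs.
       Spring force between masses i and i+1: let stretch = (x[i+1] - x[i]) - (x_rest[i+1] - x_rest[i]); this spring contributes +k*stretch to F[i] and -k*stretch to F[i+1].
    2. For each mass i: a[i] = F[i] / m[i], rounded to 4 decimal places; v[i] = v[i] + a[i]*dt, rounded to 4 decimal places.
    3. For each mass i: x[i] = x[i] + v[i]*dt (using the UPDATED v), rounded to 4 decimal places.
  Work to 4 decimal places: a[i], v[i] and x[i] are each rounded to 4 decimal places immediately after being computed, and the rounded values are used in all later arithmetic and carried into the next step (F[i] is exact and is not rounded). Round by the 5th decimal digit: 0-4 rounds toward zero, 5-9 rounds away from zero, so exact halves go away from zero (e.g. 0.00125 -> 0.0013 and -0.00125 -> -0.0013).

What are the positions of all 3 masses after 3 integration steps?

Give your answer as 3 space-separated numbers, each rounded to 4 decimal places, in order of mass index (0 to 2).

Step 0: x=[5.0000 6.0000 10.0000] v=[0.0000 0.0000 0.0000]
Step 1: x=[3.5000 6.7500 10.0000] v=[-3.0000 1.5000 0.0000]
Step 2: x=[1.6250 7.5000 10.3750] v=[-3.7500 1.5000 0.7500]
Step 3: x=[0.6875 7.5000 11.3125] v=[-1.8750 0.0000 1.8750]

Answer: 0.6875 7.5000 11.3125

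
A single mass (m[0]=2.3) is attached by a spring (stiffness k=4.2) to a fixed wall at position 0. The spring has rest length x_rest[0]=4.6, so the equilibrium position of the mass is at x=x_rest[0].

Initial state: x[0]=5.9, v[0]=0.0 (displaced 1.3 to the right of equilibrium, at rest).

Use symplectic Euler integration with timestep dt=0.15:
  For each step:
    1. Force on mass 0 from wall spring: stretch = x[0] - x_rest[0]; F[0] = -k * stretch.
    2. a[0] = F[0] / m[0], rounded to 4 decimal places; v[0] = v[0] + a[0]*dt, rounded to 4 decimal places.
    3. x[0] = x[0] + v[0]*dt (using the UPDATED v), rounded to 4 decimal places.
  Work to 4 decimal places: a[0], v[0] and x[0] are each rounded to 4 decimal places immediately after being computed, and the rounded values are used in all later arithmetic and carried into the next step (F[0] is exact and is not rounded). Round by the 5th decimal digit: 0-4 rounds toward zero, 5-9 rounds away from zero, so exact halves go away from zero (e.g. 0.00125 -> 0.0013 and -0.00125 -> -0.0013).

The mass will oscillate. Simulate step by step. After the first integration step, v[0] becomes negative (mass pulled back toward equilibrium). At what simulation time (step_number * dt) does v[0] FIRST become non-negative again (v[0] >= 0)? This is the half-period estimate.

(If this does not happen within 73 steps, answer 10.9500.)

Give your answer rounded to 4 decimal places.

Step 0: x=[5.9000] v=[0.0000]
Step 1: x=[5.8466] v=[-0.3561]
Step 2: x=[5.7420] v=[-0.6976]
Step 3: x=[5.5904] v=[-1.0104]
Step 4: x=[5.3981] v=[-1.2817]
Step 5: x=[5.1731] v=[-1.5003]
Step 6: x=[4.9245] v=[-1.6573]
Step 7: x=[4.6626] v=[-1.7462]
Step 8: x=[4.3981] v=[-1.7633]
Step 9: x=[4.1419] v=[-1.7080]
Step 10: x=[3.9045] v=[-1.5825]
Step 11: x=[3.6957] v=[-1.3920]
Step 12: x=[3.5241] v=[-1.1443]
Step 13: x=[3.3967] v=[-0.8496]
Step 14: x=[3.3187] v=[-0.5200]
Step 15: x=[3.2934] v=[-0.1690]
Step 16: x=[3.3217] v=[0.1889]
First v>=0 after going negative at step 16, time=2.4000

Answer: 2.4000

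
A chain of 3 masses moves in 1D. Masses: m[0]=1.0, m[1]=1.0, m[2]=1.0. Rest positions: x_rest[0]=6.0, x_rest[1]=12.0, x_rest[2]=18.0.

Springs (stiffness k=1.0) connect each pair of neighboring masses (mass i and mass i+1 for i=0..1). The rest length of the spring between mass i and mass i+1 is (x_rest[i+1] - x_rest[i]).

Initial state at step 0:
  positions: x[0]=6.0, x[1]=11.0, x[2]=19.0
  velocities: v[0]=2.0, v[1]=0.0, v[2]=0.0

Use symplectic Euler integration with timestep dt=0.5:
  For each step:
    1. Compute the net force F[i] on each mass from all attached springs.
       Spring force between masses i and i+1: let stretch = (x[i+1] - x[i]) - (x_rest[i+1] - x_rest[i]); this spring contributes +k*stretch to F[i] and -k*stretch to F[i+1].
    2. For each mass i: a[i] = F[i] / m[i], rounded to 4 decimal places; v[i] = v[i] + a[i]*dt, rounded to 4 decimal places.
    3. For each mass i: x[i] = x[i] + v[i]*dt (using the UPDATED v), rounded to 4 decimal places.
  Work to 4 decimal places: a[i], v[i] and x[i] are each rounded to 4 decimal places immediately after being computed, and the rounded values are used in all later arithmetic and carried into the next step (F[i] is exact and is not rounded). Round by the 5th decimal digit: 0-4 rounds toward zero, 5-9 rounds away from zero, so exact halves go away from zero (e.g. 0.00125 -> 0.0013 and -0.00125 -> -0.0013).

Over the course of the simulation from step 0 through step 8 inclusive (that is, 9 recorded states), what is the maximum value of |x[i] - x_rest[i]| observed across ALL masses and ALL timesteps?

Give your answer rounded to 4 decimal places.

Answer: 3.5648

Derivation:
Step 0: x=[6.0000 11.0000 19.0000] v=[2.0000 0.0000 0.0000]
Step 1: x=[6.7500 11.7500 18.5000] v=[1.5000 1.5000 -1.0000]
Step 2: x=[7.2500 12.9375 17.8125] v=[1.0000 2.3750 -1.3750]
Step 3: x=[7.6719 13.9219 17.4063] v=[0.8438 1.9688 -0.8125]
Step 4: x=[8.1563 14.2149 17.6290] v=[0.9688 0.5860 0.4453]
Step 5: x=[8.6554 13.8468 18.4982] v=[0.9981 -0.7363 1.7383]
Step 6: x=[8.9523 13.3437 19.7045] v=[0.5938 -1.0063 2.4126]
Step 7: x=[8.8471 13.3329 20.8206] v=[-0.2105 -0.0216 2.2322]
Step 8: x=[8.3633 14.0726 21.5648] v=[-0.9676 1.4794 1.4884]
Max displacement = 3.5648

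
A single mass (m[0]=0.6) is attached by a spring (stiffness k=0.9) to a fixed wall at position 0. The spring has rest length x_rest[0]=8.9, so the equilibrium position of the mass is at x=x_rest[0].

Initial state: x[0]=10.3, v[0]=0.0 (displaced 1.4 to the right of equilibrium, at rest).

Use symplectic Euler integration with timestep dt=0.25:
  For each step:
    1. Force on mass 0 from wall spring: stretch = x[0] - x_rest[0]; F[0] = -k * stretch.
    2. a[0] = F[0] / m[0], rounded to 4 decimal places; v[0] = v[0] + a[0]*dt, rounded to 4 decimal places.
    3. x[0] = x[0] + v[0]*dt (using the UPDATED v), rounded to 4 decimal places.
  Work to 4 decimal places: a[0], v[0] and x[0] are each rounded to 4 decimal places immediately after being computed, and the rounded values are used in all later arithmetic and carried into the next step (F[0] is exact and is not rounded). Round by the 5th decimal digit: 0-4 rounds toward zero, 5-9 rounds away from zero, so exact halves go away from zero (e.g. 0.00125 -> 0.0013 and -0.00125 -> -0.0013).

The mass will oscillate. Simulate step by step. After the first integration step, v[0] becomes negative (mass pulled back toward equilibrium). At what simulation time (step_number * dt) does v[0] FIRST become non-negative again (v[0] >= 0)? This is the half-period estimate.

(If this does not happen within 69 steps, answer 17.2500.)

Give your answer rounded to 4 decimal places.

Answer: 2.7500

Derivation:
Step 0: x=[10.3000] v=[0.0000]
Step 1: x=[10.1688] v=[-0.5250]
Step 2: x=[9.9186] v=[-1.0008]
Step 3: x=[9.5729] v=[-1.3828]
Step 4: x=[9.1641] v=[-1.6352]
Step 5: x=[8.7305] v=[-1.7343]
Step 6: x=[8.3128] v=[-1.6707]
Step 7: x=[7.9502] v=[-1.4505]
Step 8: x=[7.6766] v=[-1.0943]
Step 9: x=[7.5177] v=[-0.6355]
Step 10: x=[7.4884] v=[-0.1171]
Step 11: x=[7.5915] v=[0.4123]
First v>=0 after going negative at step 11, time=2.7500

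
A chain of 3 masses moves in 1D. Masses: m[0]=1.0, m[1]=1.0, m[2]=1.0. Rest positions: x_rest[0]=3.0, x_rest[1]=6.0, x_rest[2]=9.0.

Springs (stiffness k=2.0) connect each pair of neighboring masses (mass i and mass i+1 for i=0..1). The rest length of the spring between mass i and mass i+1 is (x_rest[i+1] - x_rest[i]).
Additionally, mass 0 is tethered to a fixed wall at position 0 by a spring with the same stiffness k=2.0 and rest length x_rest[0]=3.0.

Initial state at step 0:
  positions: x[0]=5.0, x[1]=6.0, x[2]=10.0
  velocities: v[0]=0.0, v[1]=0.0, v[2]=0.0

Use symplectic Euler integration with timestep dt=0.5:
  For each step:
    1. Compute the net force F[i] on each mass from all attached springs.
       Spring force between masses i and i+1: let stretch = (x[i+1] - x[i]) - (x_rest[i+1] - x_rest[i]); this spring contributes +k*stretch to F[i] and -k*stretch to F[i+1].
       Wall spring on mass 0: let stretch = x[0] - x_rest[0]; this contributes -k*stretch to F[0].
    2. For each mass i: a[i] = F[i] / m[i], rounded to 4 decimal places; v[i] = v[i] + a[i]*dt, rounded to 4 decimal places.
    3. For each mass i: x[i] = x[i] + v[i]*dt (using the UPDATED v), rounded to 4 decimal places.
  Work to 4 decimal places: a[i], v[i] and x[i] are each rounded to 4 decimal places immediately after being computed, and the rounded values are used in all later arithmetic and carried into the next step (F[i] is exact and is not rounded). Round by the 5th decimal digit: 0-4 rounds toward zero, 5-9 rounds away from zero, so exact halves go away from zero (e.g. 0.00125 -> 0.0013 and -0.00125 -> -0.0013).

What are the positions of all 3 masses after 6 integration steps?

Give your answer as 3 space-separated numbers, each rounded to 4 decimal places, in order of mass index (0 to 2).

Answer: 2.4219 7.2188 7.3907

Derivation:
Step 0: x=[5.0000 6.0000 10.0000] v=[0.0000 0.0000 0.0000]
Step 1: x=[3.0000 7.5000 9.5000] v=[-4.0000 3.0000 -1.0000]
Step 2: x=[1.7500 7.7500 9.5000] v=[-2.5000 0.5000 0.0000]
Step 3: x=[2.6250 5.8750 10.1250] v=[1.7500 -3.7500 1.2500]
Step 4: x=[3.8125 4.5000 10.1250] v=[2.3750 -2.7500 0.0000]
Step 5: x=[3.4375 5.5938 8.8125] v=[-0.7500 2.1875 -2.6250]
Step 6: x=[2.4219 7.2188 7.3907] v=[-2.0312 3.2499 -2.8437]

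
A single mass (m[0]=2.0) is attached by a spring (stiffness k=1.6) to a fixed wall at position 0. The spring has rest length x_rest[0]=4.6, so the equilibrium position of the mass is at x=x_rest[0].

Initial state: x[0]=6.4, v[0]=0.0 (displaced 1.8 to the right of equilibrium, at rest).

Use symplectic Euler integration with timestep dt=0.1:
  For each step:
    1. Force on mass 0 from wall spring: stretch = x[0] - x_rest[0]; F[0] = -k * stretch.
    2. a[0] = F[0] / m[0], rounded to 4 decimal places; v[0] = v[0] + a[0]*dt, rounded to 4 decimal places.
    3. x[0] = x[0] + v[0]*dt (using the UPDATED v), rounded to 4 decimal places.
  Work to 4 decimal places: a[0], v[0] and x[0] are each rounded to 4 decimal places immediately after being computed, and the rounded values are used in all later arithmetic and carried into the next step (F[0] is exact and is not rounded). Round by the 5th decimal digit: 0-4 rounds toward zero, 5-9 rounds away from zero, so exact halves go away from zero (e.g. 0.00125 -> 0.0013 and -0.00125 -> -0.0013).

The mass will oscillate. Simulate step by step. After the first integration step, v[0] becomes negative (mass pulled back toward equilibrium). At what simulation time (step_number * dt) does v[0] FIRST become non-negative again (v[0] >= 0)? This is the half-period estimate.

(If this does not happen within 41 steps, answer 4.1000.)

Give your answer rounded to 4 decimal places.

Step 0: x=[6.4000] v=[0.0000]
Step 1: x=[6.3856] v=[-0.1440]
Step 2: x=[6.3569] v=[-0.2869]
Step 3: x=[6.3142] v=[-0.4275]
Step 4: x=[6.2577] v=[-0.5646]
Step 5: x=[6.1880] v=[-0.6972]
Step 6: x=[6.1056] v=[-0.8242]
Step 7: x=[6.0111] v=[-0.9447]
Step 8: x=[5.9053] v=[-1.0576]
Step 9: x=[5.7891] v=[-1.1620]
Step 10: x=[5.6634] v=[-1.2571]
Step 11: x=[5.5292] v=[-1.3422]
Step 12: x=[5.3876] v=[-1.4165]
Step 13: x=[5.2397] v=[-1.4795]
Step 14: x=[5.0866] v=[-1.5307]
Step 15: x=[4.9296] v=[-1.5696]
Step 16: x=[4.7700] v=[-1.5960]
Step 17: x=[4.6090] v=[-1.6096]
Step 18: x=[4.4480] v=[-1.6103]
Step 19: x=[4.2882] v=[-1.5981]
Step 20: x=[4.1309] v=[-1.5732]
Step 21: x=[3.9773] v=[-1.5357]
Step 22: x=[3.8287] v=[-1.4859]
Step 23: x=[3.6863] v=[-1.4242]
Step 24: x=[3.5512] v=[-1.3511]
Step 25: x=[3.4245] v=[-1.2672]
Step 26: x=[3.3072] v=[-1.1732]
Step 27: x=[3.2002] v=[-1.0698]
Step 28: x=[3.1044] v=[-0.9578]
Step 29: x=[3.0206] v=[-0.8382]
Step 30: x=[2.9494] v=[-0.7119]
Step 31: x=[2.8914] v=[-0.5799]
Step 32: x=[2.8471] v=[-0.4432]
Step 33: x=[2.8168] v=[-0.3030]
Step 34: x=[2.8008] v=[-0.1603]
Step 35: x=[2.7992] v=[-0.0164]
Step 36: x=[2.8120] v=[0.1277]
First v>=0 after going negative at step 36, time=3.6000

Answer: 3.6000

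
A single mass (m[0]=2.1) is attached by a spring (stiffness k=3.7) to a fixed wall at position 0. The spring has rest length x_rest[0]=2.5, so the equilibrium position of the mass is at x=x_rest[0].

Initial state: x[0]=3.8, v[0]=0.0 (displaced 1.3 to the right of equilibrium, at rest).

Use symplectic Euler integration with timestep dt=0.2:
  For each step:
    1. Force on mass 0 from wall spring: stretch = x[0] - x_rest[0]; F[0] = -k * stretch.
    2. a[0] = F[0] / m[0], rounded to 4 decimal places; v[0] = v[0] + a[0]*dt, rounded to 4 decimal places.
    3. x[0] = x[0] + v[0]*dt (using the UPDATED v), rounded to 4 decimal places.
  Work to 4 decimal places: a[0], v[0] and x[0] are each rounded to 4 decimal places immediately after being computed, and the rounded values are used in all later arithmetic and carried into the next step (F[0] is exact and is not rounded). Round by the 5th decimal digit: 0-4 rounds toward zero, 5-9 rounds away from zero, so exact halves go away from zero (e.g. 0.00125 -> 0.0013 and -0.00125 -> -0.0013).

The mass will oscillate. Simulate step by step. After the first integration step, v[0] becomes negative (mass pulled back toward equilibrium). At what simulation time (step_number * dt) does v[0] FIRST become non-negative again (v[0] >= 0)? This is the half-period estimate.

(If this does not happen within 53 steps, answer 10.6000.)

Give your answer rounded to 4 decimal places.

Step 0: x=[3.8000] v=[0.0000]
Step 1: x=[3.7084] v=[-0.4581]
Step 2: x=[3.5316] v=[-0.8839]
Step 3: x=[3.2821] v=[-1.2474]
Step 4: x=[2.9775] v=[-1.5230]
Step 5: x=[2.6392] v=[-1.6913]
Step 6: x=[2.2911] v=[-1.7404]
Step 7: x=[1.9577] v=[-1.6668]
Step 8: x=[1.6626] v=[-1.4757]
Step 9: x=[1.4265] v=[-1.1806]
Step 10: x=[1.2660] v=[-0.8023]
Step 11: x=[1.1925] v=[-0.3675]
Step 12: x=[1.2111] v=[0.0932]
First v>=0 after going negative at step 12, time=2.4000

Answer: 2.4000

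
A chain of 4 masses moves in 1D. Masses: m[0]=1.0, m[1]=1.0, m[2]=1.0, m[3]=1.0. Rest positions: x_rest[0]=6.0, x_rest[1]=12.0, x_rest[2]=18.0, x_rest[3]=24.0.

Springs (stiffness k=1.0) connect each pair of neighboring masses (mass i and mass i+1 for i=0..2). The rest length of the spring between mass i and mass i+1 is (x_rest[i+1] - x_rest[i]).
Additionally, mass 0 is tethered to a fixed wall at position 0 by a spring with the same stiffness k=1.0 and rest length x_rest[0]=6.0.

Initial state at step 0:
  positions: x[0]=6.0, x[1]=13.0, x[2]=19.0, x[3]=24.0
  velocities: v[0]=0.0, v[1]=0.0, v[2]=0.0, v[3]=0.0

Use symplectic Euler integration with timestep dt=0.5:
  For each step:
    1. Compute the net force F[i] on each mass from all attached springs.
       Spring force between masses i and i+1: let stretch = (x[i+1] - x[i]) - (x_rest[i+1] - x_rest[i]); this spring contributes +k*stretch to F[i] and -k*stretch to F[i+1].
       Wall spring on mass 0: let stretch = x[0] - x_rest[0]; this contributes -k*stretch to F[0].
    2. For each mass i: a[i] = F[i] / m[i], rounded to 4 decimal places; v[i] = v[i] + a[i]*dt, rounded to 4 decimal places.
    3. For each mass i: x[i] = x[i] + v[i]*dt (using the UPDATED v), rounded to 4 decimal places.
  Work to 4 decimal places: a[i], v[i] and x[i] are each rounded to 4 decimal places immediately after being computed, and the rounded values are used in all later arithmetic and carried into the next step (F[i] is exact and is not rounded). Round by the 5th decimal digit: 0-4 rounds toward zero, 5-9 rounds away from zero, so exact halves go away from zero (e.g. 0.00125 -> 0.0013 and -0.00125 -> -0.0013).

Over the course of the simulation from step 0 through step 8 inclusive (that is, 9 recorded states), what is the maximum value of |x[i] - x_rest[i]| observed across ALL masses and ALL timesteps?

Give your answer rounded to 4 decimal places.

Answer: 1.0313

Derivation:
Step 0: x=[6.0000 13.0000 19.0000 24.0000] v=[0.0000 0.0000 0.0000 0.0000]
Step 1: x=[6.2500 12.7500 18.7500 24.2500] v=[0.5000 -0.5000 -0.5000 0.5000]
Step 2: x=[6.5625 12.3750 18.3750 24.6250] v=[0.6250 -0.7500 -0.7500 0.7500]
Step 3: x=[6.6875 12.0469 18.0625 24.9375] v=[0.2500 -0.6563 -0.6250 0.6250]
Step 4: x=[6.4805 11.8828 17.9649 25.0313] v=[-0.4141 -0.3282 -0.1953 0.1875]
Step 5: x=[6.0039 11.8887 18.1134 24.8585] v=[-0.9532 0.0117 0.2969 -0.3457]
Step 6: x=[5.4975 11.9796 18.3920 24.4994] v=[-1.0128 0.1817 0.5571 -0.7183]
Step 7: x=[5.2373 12.0531 18.5943 24.1134] v=[-0.5205 0.1469 0.4046 -0.7720]
Step 8: x=[5.3717 12.0579 18.5411 23.8476] v=[0.2688 0.0096 -0.1065 -0.5316]
Max displacement = 1.0313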